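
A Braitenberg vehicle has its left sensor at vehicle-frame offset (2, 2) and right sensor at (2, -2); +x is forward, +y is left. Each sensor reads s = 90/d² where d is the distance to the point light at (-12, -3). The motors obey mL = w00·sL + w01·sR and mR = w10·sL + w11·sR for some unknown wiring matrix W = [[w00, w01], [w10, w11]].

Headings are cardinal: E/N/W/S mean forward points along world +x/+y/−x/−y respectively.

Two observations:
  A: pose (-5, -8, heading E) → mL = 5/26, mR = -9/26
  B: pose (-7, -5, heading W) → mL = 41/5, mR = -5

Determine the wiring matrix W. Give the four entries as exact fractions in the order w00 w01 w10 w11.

obs A: pose=(-5,-8,E) → sL=1, sR=9/13, mL=5/26, mR=-9/26
obs B: pose=(-7,-5,W) → sL=18/5, sR=10, mL=41/5, mR=-5
sensor matrix S = [[1, 9/13], [18/5, 10]]; det S = 488/65
solve [mL_A; mL_B] = S·[w00; w01] and [mR_A; mR_B] = S·[w10; w11]:
  w00 = -1/2, w01 = 1, w10 = 0, w11 = -1/2

-1/2 1 0 -1/2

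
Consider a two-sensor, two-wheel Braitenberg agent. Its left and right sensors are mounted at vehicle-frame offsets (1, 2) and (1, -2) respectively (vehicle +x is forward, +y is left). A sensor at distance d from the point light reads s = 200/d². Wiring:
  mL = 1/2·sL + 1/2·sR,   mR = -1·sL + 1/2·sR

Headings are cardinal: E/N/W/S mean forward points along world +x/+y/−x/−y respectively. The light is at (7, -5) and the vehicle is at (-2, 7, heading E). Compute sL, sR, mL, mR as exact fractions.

10/13 50/41 530/533 -85/533

left sensor world pos  = (-1, 9); dL² = 260
right sensor world pos = (-1, 5); dR² = 164
sL = 200/260 = 10/13
sR = 200/164 = 50/41
mL = 1/2·sL + 1/2·sR = 530/533
mR = -1·sL + 1/2·sR = -85/533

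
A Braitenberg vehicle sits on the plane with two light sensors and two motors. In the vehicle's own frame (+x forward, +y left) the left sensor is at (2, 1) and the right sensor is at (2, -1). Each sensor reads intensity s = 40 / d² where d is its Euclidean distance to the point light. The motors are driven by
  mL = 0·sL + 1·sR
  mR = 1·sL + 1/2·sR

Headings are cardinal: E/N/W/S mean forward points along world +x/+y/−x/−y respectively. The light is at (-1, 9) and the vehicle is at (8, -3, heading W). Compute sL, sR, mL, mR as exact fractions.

20/109 4/17 4/17 558/1853

left sensor world pos  = (6, -4); dL² = 218
right sensor world pos = (6, -2); dR² = 170
sL = 40/218 = 20/109
sR = 40/170 = 4/17
mL = 0·sL + 1·sR = 4/17
mR = 1·sL + 1/2·sR = 558/1853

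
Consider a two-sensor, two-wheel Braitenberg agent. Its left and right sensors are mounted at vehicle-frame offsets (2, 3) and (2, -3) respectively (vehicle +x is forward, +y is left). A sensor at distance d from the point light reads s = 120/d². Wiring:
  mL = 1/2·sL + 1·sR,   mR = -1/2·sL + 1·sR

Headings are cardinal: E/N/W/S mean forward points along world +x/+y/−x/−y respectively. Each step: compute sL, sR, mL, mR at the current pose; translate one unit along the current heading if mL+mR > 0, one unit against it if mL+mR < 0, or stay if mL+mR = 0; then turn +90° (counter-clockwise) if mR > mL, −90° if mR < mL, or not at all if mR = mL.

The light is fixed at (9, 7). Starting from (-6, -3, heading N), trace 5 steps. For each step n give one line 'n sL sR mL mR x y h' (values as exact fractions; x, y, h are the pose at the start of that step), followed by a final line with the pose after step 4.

n=0: pose=(-6,-3,N); sL=30/97, sR=15/26; mL=1845/2522, mR=1065/2522; mL+mR=15/13 → advance +1; mR−mL=-30/97 → turn -1·90°
n=1: pose=(-6,-2,E); sL=24/41, sR=120/313; mL=8676/12833, mR=1164/12833; mL+mR=240/313 → advance +1; mR−mL=-24/41 → turn -1·90°
n=2: pose=(-5,-2,S); sL=60/121, sR=12/41; mL=2682/4961, mR=222/4961; mL+mR=24/41 → advance +1; mR−mL=-60/121 → turn -1·90°
n=3: pose=(-5,-3,W); sL=24/85, sR=24/61; mL=2772/5185, mR=1308/5185; mL+mR=48/61 → advance +1; mR−mL=-24/85 → turn -1·90°
n=4: pose=(-6,-3,N); sL=30/97, sR=15/26; mL=1845/2522, mR=1065/2522; mL+mR=15/13 → advance +1; mR−mL=-30/97 → turn -1·90°

0 30/97 15/26 1845/2522 1065/2522 -6 -3 N
1 24/41 120/313 8676/12833 1164/12833 -6 -2 E
2 60/121 12/41 2682/4961 222/4961 -5 -2 S
3 24/85 24/61 2772/5185 1308/5185 -5 -3 W
4 30/97 15/26 1845/2522 1065/2522 -6 -3 N
final -6 -2 E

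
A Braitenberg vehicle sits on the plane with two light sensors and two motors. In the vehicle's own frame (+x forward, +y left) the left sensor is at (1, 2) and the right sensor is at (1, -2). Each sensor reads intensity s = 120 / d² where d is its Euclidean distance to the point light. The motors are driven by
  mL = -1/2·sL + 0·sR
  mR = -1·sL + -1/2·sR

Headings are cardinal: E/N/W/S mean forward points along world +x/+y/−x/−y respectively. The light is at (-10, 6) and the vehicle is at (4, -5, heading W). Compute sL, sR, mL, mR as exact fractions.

60/169 12/25 -30/169 -2514/4225

left sensor world pos  = (3, -7); dL² = 338
right sensor world pos = (3, -3); dR² = 250
sL = 120/338 = 60/169
sR = 120/250 = 12/25
mL = -1/2·sL + 0·sR = -30/169
mR = -1·sL + -1/2·sR = -2514/4225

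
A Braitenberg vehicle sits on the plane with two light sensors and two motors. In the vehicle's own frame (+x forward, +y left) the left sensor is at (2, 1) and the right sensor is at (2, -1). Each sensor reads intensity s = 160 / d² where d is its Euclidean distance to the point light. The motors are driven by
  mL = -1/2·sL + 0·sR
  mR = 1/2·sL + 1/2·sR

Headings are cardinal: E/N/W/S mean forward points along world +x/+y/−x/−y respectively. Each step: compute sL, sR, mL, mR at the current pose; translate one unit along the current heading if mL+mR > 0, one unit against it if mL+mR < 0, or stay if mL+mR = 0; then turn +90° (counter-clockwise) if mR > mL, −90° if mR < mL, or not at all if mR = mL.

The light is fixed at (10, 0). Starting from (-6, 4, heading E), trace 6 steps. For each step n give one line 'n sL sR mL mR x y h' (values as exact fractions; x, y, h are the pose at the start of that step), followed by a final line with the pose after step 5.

0 160/221 32/41 -80/221 6816/9061 -6 4 E
1 40/73 20/29 -20/73 1310/2117 -5 4 N
2 32/61 32/65 -16/61 2016/3965 -5 5 W
3 80/117 80/149 -40/117 10640/17433 -6 5 S
4 160/221 32/41 -80/221 6816/9061 -6 4 E
5 40/73 20/29 -20/73 1310/2117 -5 4 N
final -5 5 W

n=0: pose=(-6,4,E); sL=160/221, sR=32/41; mL=-80/221, mR=6816/9061; mL+mR=16/41 → advance +1; mR−mL=10096/9061 → turn +1·90°
n=1: pose=(-5,4,N); sL=40/73, sR=20/29; mL=-20/73, mR=1310/2117; mL+mR=10/29 → advance +1; mR−mL=1890/2117 → turn +1·90°
n=2: pose=(-5,5,W); sL=32/61, sR=32/65; mL=-16/61, mR=2016/3965; mL+mR=16/65 → advance +1; mR−mL=3056/3965 → turn +1·90°
n=3: pose=(-6,5,S); sL=80/117, sR=80/149; mL=-40/117, mR=10640/17433; mL+mR=40/149 → advance +1; mR−mL=16600/17433 → turn +1·90°
n=4: pose=(-6,4,E); sL=160/221, sR=32/41; mL=-80/221, mR=6816/9061; mL+mR=16/41 → advance +1; mR−mL=10096/9061 → turn +1·90°
n=5: pose=(-5,4,N); sL=40/73, sR=20/29; mL=-20/73, mR=1310/2117; mL+mR=10/29 → advance +1; mR−mL=1890/2117 → turn +1·90°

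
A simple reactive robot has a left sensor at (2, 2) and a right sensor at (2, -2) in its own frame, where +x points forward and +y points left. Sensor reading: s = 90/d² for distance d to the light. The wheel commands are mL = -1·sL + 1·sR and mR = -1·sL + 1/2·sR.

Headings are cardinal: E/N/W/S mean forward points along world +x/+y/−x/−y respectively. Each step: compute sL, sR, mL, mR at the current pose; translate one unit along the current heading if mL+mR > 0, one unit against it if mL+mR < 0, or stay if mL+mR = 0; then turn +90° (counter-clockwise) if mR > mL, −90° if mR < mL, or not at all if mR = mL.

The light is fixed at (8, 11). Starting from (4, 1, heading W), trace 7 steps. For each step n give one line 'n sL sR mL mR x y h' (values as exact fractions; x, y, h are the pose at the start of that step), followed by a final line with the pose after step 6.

0 1/2 9/10 2/5 -1/20 4 1 W
1 90/113 90/73 3600/8249 -1485/8249 3 1 N
2 45/29 9/13 -324/377 -909/754 3 2 E
3 90/137 18/37 -864/5069 -2097/5069 2 2 S
4 45/82 9/10 72/205 -81/820 2 3 W
5 10/13 90/61 560/793 -25/793 1 3 N
6 9/5 45/53 -252/265 -729/530 1 4 E
final 0 4 S

n=0: pose=(4,1,W); sL=1/2, sR=9/10; mL=2/5, mR=-1/20; mL+mR=7/20 → advance +1; mR−mL=-9/20 → turn -1·90°
n=1: pose=(3,1,N); sL=90/113, sR=90/73; mL=3600/8249, mR=-1485/8249; mL+mR=2115/8249 → advance +1; mR−mL=-45/73 → turn -1·90°
n=2: pose=(3,2,E); sL=45/29, sR=9/13; mL=-324/377, mR=-909/754; mL+mR=-1557/754 → advance -1; mR−mL=-9/26 → turn -1·90°
n=3: pose=(2,2,S); sL=90/137, sR=18/37; mL=-864/5069, mR=-2097/5069; mL+mR=-2961/5069 → advance -1; mR−mL=-9/37 → turn -1·90°
n=4: pose=(2,3,W); sL=45/82, sR=9/10; mL=72/205, mR=-81/820; mL+mR=207/820 → advance +1; mR−mL=-9/20 → turn -1·90°
n=5: pose=(1,3,N); sL=10/13, sR=90/61; mL=560/793, mR=-25/793; mL+mR=535/793 → advance +1; mR−mL=-45/61 → turn -1·90°
n=6: pose=(1,4,E); sL=9/5, sR=45/53; mL=-252/265, mR=-729/530; mL+mR=-1233/530 → advance -1; mR−mL=-45/106 → turn -1·90°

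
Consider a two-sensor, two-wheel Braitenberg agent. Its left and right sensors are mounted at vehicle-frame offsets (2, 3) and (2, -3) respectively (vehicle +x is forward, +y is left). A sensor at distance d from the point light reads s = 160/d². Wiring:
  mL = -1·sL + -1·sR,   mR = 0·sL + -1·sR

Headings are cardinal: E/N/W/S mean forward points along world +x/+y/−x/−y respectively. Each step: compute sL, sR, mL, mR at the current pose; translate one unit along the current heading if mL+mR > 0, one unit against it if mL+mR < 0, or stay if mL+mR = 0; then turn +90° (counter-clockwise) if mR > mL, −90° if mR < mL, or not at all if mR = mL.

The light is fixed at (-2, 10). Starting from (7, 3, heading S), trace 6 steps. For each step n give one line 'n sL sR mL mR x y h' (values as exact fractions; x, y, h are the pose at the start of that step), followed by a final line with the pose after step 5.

0 32/45 160/117 -1216/585 -160/117 7 3 S
1 16/13 80/101 -2656/1313 -80/101 7 4 E
2 160/41 160/137 -28480/5617 -160/137 6 4 N
3 20/17 40/13 -940/221 -40/13 6 3 W
4 32/45 160/117 -1216/585 -160/117 7 3 S
5 16/13 80/101 -2656/1313 -80/101 7 4 E
final 6 4 N

n=0: pose=(7,3,S); sL=32/45, sR=160/117; mL=-1216/585, mR=-160/117; mL+mR=-224/65 → advance -1; mR−mL=32/45 → turn +1·90°
n=1: pose=(7,4,E); sL=16/13, sR=80/101; mL=-2656/1313, mR=-80/101; mL+mR=-3696/1313 → advance -1; mR−mL=16/13 → turn +1·90°
n=2: pose=(6,4,N); sL=160/41, sR=160/137; mL=-28480/5617, mR=-160/137; mL+mR=-35040/5617 → advance -1; mR−mL=160/41 → turn +1·90°
n=3: pose=(6,3,W); sL=20/17, sR=40/13; mL=-940/221, mR=-40/13; mL+mR=-1620/221 → advance -1; mR−mL=20/17 → turn +1·90°
n=4: pose=(7,3,S); sL=32/45, sR=160/117; mL=-1216/585, mR=-160/117; mL+mR=-224/65 → advance -1; mR−mL=32/45 → turn +1·90°
n=5: pose=(7,4,E); sL=16/13, sR=80/101; mL=-2656/1313, mR=-80/101; mL+mR=-3696/1313 → advance -1; mR−mL=16/13 → turn +1·90°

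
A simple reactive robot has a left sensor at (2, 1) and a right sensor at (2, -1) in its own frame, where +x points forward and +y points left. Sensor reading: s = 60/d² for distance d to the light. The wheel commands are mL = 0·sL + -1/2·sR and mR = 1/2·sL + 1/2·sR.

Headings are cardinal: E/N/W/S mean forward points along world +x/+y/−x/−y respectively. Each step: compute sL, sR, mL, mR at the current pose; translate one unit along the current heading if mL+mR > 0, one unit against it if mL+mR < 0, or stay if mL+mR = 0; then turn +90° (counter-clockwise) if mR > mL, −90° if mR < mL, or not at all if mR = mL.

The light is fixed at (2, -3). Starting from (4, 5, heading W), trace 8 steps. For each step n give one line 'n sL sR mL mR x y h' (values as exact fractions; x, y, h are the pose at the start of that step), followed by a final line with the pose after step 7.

0 60/49 20/27 -10/27 1300/1323 4 5 W
1 3/2 5/3 -5/6 19/12 3 5 S
2 60/73 4/3 -2/3 236/219 3 4 E
3 30/41 2/3 -1/3 86/123 4 4 N
4 60/49 20/27 -10/27 1300/1323 4 5 W
5 3/2 5/3 -5/6 19/12 3 5 S
6 60/73 4/3 -2/3 236/219 3 4 E
7 30/41 2/3 -1/3 86/123 4 4 N
final 4 5 W

n=0: pose=(4,5,W); sL=60/49, sR=20/27; mL=-10/27, mR=1300/1323; mL+mR=30/49 → advance +1; mR−mL=1790/1323 → turn +1·90°
n=1: pose=(3,5,S); sL=3/2, sR=5/3; mL=-5/6, mR=19/12; mL+mR=3/4 → advance +1; mR−mL=29/12 → turn +1·90°
n=2: pose=(3,4,E); sL=60/73, sR=4/3; mL=-2/3, mR=236/219; mL+mR=30/73 → advance +1; mR−mL=382/219 → turn +1·90°
n=3: pose=(4,4,N); sL=30/41, sR=2/3; mL=-1/3, mR=86/123; mL+mR=15/41 → advance +1; mR−mL=127/123 → turn +1·90°
n=4: pose=(4,5,W); sL=60/49, sR=20/27; mL=-10/27, mR=1300/1323; mL+mR=30/49 → advance +1; mR−mL=1790/1323 → turn +1·90°
n=5: pose=(3,5,S); sL=3/2, sR=5/3; mL=-5/6, mR=19/12; mL+mR=3/4 → advance +1; mR−mL=29/12 → turn +1·90°
n=6: pose=(3,4,E); sL=60/73, sR=4/3; mL=-2/3, mR=236/219; mL+mR=30/73 → advance +1; mR−mL=382/219 → turn +1·90°
n=7: pose=(4,4,N); sL=30/41, sR=2/3; mL=-1/3, mR=86/123; mL+mR=15/41 → advance +1; mR−mL=127/123 → turn +1·90°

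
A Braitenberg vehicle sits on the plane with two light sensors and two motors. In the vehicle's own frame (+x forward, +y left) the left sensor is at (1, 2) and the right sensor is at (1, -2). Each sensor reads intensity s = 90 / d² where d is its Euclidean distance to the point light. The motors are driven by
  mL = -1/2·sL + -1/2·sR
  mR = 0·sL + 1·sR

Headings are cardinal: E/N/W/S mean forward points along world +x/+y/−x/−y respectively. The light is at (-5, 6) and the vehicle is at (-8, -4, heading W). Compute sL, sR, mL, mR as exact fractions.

left sensor world pos  = (-9, -6); dL² = 160
right sensor world pos = (-9, -2); dR² = 80
sL = 90/160 = 9/16
sR = 90/80 = 9/8
mL = -1/2·sL + -1/2·sR = -27/32
mR = 0·sL + 1·sR = 9/8

9/16 9/8 -27/32 9/8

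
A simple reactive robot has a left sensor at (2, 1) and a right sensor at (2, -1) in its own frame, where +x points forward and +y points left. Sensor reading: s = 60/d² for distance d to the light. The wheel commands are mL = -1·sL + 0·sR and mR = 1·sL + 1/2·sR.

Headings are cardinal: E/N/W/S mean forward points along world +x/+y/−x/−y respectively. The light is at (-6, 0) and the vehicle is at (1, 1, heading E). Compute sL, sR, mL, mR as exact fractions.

left sensor world pos  = (3, 2); dL² = 85
right sensor world pos = (3, 0); dR² = 81
sL = 60/85 = 12/17
sR = 60/81 = 20/27
mL = -1·sL + 0·sR = -12/17
mR = 1·sL + 1/2·sR = 494/459

12/17 20/27 -12/17 494/459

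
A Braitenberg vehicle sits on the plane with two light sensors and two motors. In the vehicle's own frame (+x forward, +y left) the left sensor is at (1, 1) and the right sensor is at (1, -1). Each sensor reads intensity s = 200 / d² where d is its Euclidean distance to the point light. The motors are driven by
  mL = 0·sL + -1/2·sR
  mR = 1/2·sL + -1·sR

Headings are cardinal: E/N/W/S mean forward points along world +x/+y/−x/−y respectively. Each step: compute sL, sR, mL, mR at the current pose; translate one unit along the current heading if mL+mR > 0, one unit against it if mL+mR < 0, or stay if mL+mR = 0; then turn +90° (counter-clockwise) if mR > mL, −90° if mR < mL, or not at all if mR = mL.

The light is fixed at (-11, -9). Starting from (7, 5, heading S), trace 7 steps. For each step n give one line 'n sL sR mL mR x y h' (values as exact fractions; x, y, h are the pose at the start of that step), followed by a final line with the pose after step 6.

n=0: pose=(7,5,S); sL=20/53, sR=100/229; mL=-50/229, mR=-3010/12137; mL+mR=-5660/12137 → advance -1; mR−mL=-360/12137 → turn -1·90°
n=1: pose=(7,6,W); sL=40/97, sR=40/109; mL=-20/109, mR=-1700/10573; mL+mR=-3640/10573 → advance -1; mR−mL=240/10573 → turn +1·90°
n=2: pose=(8,6,S); sL=50/149, sR=5/13; mL=-5/26, mR=-420/1937; mL+mR=-1585/3874 → advance -1; mR−mL=-95/3874 → turn -1·90°
n=3: pose=(8,7,W); sL=200/549, sR=200/613; mL=-100/613, mR=-48500/336537; mL+mR=-103400/336537 → advance -1; mR−mL=6400/336537 → turn +1·90°
n=4: pose=(9,7,S); sL=100/333, sR=100/293; mL=-50/293, mR=-18650/97569; mL+mR=-35300/97569 → advance -1; mR−mL=-2000/97569 → turn -1·90°
n=5: pose=(9,8,W); sL=200/617, sR=40/137; mL=-20/137, mR=-10980/84529; mL+mR=-23320/84529 → advance -1; mR−mL=1360/84529 → turn +1·90°
n=6: pose=(10,8,S); sL=10/37, sR=25/82; mL=-25/164, mR=-515/3034; mL+mR=-1955/6068 → advance -1; mR−mL=-105/6068 → turn -1·90°

0 20/53 100/229 -50/229 -3010/12137 7 5 S
1 40/97 40/109 -20/109 -1700/10573 7 6 W
2 50/149 5/13 -5/26 -420/1937 8 6 S
3 200/549 200/613 -100/613 -48500/336537 8 7 W
4 100/333 100/293 -50/293 -18650/97569 9 7 S
5 200/617 40/137 -20/137 -10980/84529 9 8 W
6 10/37 25/82 -25/164 -515/3034 10 8 S
final 10 9 W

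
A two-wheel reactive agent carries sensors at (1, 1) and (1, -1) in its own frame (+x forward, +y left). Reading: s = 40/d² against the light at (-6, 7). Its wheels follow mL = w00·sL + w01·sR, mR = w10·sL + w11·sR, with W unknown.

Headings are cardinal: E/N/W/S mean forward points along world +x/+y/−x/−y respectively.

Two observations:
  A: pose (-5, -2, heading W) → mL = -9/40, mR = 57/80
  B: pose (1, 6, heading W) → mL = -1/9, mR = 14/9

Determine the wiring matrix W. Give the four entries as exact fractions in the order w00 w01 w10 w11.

1 -1 1 1/2

obs A: pose=(-5,-2,W) → sL=2/5, sR=5/8, mL=-9/40, mR=57/80
obs B: pose=(1,6,W) → sL=1, sR=10/9, mL=-1/9, mR=14/9
sensor matrix S = [[2/5, 5/8], [1, 10/9]]; det S = -13/72
solve [mL_A; mL_B] = S·[w00; w01] and [mR_A; mR_B] = S·[w10; w11]:
  w00 = 1, w01 = -1, w10 = 1, w11 = 1/2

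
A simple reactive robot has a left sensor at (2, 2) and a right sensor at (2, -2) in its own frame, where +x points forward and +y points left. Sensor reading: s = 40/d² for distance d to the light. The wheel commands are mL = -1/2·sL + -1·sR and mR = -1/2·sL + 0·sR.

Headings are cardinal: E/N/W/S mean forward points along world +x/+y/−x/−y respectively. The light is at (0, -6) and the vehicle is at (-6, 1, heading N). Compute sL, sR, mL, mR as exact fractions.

left sensor world pos  = (-8, 3); dL² = 145
right sensor world pos = (-4, 3); dR² = 97
sL = 40/145 = 8/29
sR = 40/97 = 40/97
mL = -1/2·sL + -1·sR = -1548/2813
mR = -1/2·sL + 0·sR = -4/29

8/29 40/97 -1548/2813 -4/29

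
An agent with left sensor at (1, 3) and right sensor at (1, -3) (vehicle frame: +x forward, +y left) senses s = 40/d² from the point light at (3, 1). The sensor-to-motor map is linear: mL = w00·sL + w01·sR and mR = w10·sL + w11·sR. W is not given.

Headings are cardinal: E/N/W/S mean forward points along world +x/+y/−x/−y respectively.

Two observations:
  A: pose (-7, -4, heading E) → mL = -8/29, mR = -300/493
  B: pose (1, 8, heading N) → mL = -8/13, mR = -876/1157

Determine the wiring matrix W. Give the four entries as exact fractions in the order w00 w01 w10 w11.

obs A: pose=(-7,-4,E) → sL=8/17, sR=8/29, mL=-8/29, mR=-300/493
obs B: pose=(1,8,N) → sL=40/89, sR=8/13, mL=-8/13, mR=-876/1157
sensor matrix S = [[8/17, 8/29], [40/89, 8/13]]; det S = 94464/570401
solve [mL_A; mL_B] = S·[w00; w01] and [mR_A; mR_B] = S·[w10; w11]:
  w00 = 0, w01 = -1, w10 = -1, w11 = -1/2

0 -1 -1 -1/2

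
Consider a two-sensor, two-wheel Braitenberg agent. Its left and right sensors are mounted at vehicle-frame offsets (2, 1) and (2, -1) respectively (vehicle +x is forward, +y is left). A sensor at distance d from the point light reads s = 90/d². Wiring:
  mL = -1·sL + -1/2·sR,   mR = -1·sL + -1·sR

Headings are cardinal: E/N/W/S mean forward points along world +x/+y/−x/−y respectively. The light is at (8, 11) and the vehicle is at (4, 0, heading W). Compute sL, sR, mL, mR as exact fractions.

1/2 45/68 -113/136 -79/68

left sensor world pos  = (2, -1); dL² = 180
right sensor world pos = (2, 1); dR² = 136
sL = 90/180 = 1/2
sR = 90/136 = 45/68
mL = -1·sL + -1/2·sR = -113/136
mR = -1·sL + -1·sR = -79/68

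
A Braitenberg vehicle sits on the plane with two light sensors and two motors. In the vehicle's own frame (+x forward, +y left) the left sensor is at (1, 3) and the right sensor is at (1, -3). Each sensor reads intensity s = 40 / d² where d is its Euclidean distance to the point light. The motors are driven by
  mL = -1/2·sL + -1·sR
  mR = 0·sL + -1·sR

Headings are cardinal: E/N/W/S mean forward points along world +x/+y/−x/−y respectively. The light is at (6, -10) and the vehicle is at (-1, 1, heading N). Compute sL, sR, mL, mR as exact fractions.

10/61 1/4 -81/244 -1/4

left sensor world pos  = (-4, 2); dL² = 244
right sensor world pos = (2, 2); dR² = 160
sL = 40/244 = 10/61
sR = 40/160 = 1/4
mL = -1/2·sL + -1·sR = -81/244
mR = 0·sL + -1·sR = -1/4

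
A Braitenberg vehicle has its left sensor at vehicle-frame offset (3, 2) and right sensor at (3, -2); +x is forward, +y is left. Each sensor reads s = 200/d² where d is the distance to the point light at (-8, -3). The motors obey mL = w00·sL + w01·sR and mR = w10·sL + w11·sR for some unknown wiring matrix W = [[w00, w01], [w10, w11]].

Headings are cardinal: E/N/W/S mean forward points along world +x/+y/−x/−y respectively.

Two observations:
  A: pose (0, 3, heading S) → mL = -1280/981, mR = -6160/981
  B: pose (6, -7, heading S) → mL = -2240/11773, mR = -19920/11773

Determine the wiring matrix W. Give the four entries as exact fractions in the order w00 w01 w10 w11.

1/2 -1/2 -1 -1

obs A: pose=(0,3,S) → sL=200/109, sR=40/9, mL=-1280/981, mR=-6160/981
obs B: pose=(6,-7,S) → sL=40/61, sR=200/193, mL=-2240/11773, mR=-19920/11773
sensor matrix S = [[200/109, 40/9], [40/61, 200/193]]; det S = -11699200/11549313
solve [mL_A; mL_B] = S·[w00; w01] and [mR_A; mR_B] = S·[w10; w11]:
  w00 = 1/2, w01 = -1/2, w10 = -1, w11 = -1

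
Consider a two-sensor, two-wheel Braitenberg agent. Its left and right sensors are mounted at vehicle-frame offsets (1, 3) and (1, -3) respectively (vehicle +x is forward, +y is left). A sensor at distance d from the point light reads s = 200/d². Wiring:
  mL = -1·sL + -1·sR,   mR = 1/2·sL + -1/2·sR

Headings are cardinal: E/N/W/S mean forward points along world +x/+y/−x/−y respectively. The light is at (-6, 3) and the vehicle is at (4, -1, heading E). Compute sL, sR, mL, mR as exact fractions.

100/61 20/17 -2920/1037 240/1037

left sensor world pos  = (5, 2); dL² = 122
right sensor world pos = (5, -4); dR² = 170
sL = 200/122 = 100/61
sR = 200/170 = 20/17
mL = -1·sL + -1·sR = -2920/1037
mR = 1/2·sL + -1/2·sR = 240/1037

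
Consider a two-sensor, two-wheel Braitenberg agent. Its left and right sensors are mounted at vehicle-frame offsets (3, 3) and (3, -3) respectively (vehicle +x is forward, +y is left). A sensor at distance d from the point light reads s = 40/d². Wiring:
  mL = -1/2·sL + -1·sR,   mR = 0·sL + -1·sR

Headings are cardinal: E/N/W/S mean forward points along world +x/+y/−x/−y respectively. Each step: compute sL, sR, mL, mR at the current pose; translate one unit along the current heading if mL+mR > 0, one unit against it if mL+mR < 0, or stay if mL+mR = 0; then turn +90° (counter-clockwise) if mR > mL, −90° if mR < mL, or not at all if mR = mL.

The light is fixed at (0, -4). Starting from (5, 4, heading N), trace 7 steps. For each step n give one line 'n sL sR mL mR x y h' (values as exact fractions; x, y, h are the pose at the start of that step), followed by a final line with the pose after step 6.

0 8/25 8/37 -348/925 -8/37 5 4 N
1 2 5/13 -18/13 -5/13 5 3 W
2 40/97 8/5 -876/485 -8/5 6 3 S
3 20/101 20/53 -2550/5353 -20/53 6 4 E
4 8/25 8/37 -348/925 -8/37 5 4 N
5 2 5/13 -18/13 -5/13 5 3 W
6 40/97 8/5 -876/485 -8/5 6 3 S
final 6 4 E

n=0: pose=(5,4,N); sL=8/25, sR=8/37; mL=-348/925, mR=-8/37; mL+mR=-548/925 → advance -1; mR−mL=4/25 → turn +1·90°
n=1: pose=(5,3,W); sL=2, sR=5/13; mL=-18/13, mR=-5/13; mL+mR=-23/13 → advance -1; mR−mL=1 → turn +1·90°
n=2: pose=(6,3,S); sL=40/97, sR=8/5; mL=-876/485, mR=-8/5; mL+mR=-1652/485 → advance -1; mR−mL=20/97 → turn +1·90°
n=3: pose=(6,4,E); sL=20/101, sR=20/53; mL=-2550/5353, mR=-20/53; mL+mR=-4570/5353 → advance -1; mR−mL=10/101 → turn +1·90°
n=4: pose=(5,4,N); sL=8/25, sR=8/37; mL=-348/925, mR=-8/37; mL+mR=-548/925 → advance -1; mR−mL=4/25 → turn +1·90°
n=5: pose=(5,3,W); sL=2, sR=5/13; mL=-18/13, mR=-5/13; mL+mR=-23/13 → advance -1; mR−mL=1 → turn +1·90°
n=6: pose=(6,3,S); sL=40/97, sR=8/5; mL=-876/485, mR=-8/5; mL+mR=-1652/485 → advance -1; mR−mL=20/97 → turn +1·90°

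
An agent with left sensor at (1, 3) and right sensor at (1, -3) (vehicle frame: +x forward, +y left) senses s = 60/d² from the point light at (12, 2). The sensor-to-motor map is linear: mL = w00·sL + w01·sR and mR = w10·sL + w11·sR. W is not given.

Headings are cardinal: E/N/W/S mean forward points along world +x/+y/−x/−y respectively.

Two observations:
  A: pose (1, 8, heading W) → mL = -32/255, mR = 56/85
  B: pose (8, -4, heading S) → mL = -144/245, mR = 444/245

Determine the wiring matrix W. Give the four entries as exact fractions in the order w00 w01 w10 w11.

obs A: pose=(1,8,W) → sL=20/51, sR=4/15, mL=-32/255, mR=56/85
obs B: pose=(8,-4,S) → sL=6/5, sR=30/49, mL=-144/245, mR=444/245
sensor matrix S = [[20/51, 4/15], [6/5, 30/49]]; det S = -1664/20825
solve [mL_A; mL_B] = S·[w00; w01] and [mR_A; mR_B] = S·[w10; w11]:
  w00 = -1, w01 = 1, w10 = 1, w11 = 1

-1 1 1 1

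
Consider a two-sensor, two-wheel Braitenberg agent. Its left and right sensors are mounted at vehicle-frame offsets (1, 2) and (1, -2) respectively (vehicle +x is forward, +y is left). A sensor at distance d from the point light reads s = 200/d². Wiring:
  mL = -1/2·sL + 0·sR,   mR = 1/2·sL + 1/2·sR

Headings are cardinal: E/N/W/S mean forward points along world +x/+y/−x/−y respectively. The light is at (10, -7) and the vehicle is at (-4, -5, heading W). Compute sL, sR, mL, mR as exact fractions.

8/9 200/241 -4/9 1864/2169

left sensor world pos  = (-5, -7); dL² = 225
right sensor world pos = (-5, -3); dR² = 241
sL = 200/225 = 8/9
sR = 200/241 = 200/241
mL = -1/2·sL + 0·sR = -4/9
mR = 1/2·sL + 1/2·sR = 1864/2169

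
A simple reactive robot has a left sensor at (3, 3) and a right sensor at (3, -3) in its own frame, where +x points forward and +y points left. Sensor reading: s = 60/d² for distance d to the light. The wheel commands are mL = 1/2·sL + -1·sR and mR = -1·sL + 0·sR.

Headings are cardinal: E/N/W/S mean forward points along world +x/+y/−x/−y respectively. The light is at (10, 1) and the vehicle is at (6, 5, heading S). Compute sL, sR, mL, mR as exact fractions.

30 6/5 69/5 -30

left sensor world pos  = (9, 2); dL² = 2
right sensor world pos = (3, 2); dR² = 50
sL = 60/2 = 30
sR = 60/50 = 6/5
mL = 1/2·sL + -1·sR = 69/5
mR = -1·sL + 0·sR = -30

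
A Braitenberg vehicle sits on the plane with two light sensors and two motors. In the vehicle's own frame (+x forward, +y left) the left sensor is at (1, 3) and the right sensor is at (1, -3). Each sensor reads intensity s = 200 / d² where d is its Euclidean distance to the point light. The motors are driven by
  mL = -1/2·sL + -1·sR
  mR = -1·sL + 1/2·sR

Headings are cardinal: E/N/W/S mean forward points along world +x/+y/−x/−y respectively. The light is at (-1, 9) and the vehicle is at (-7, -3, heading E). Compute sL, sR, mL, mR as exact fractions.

left sensor world pos  = (-6, 0); dL² = 106
right sensor world pos = (-6, -6); dR² = 250
sL = 200/106 = 100/53
sR = 200/250 = 4/5
mL = -1/2·sL + -1·sR = -462/265
mR = -1·sL + 1/2·sR = -394/265

100/53 4/5 -462/265 -394/265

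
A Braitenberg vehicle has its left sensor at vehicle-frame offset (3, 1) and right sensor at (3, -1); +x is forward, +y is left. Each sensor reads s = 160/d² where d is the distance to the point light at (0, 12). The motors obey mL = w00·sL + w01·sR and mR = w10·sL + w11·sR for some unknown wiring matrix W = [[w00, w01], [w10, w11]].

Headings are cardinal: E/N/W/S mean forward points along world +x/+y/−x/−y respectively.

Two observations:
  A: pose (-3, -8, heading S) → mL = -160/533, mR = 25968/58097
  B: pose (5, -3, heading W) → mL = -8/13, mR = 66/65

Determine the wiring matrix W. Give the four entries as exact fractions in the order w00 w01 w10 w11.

obs A: pose=(-3,-8,S) → sL=160/533, sR=32/109, mL=-160/533, mR=25968/58097
obs B: pose=(5,-3,W) → sL=8/13, sR=4/5, mL=-8/13, mR=66/65
sensor matrix S = [[160/533, 32/109], [8/13, 4/5]]; det S = 3456/58097
solve [mL_A; mL_B] = S·[w00; w01] and [mR_A; mR_B] = S·[w10; w11]:
  w00 = -1, w01 = 0, w10 = 1, w11 = 1/2

-1 0 1 1/2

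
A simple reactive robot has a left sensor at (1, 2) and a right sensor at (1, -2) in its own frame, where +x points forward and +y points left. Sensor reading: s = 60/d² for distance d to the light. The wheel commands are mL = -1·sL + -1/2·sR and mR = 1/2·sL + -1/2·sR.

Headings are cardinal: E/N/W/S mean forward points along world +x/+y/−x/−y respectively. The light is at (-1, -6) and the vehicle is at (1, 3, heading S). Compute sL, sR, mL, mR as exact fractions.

left sensor world pos  = (3, 2); dL² = 80
right sensor world pos = (-1, 2); dR² = 64
sL = 60/80 = 3/4
sR = 60/64 = 15/16
mL = -1·sL + -1/2·sR = -39/32
mR = 1/2·sL + -1/2·sR = -3/32

3/4 15/16 -39/32 -3/32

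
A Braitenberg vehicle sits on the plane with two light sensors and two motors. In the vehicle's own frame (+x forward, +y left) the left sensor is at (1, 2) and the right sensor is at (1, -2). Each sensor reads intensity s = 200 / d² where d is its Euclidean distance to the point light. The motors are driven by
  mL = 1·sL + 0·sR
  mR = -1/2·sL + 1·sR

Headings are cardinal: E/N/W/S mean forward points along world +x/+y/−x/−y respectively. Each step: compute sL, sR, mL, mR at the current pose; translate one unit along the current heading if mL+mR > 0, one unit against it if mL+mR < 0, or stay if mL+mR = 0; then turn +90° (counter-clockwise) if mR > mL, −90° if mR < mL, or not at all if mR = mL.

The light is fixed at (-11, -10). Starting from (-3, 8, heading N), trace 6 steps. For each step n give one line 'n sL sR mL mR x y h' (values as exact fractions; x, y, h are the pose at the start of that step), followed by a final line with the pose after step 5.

0 200/397 200/461 200/397 33300/183017 -3 8 N
1 100/261 20/37 100/261 3370/9657 -3 9 E
2 40/89 200/373 40/89 10340/33197 -2 9 S
3 5/8 25/58 5/8 55/464 -2 8 W
4 200/397 200/461 200/397 33300/183017 -3 8 N
5 100/261 20/37 100/261 3370/9657 -3 9 E
final -2 9 S

n=0: pose=(-3,8,N); sL=200/397, sR=200/461; mL=200/397, mR=33300/183017; mL+mR=125500/183017 → advance +1; mR−mL=-58900/183017 → turn -1·90°
n=1: pose=(-3,9,E); sL=100/261, sR=20/37; mL=100/261, mR=3370/9657; mL+mR=7070/9657 → advance +1; mR−mL=-110/3219 → turn -1·90°
n=2: pose=(-2,9,S); sL=40/89, sR=200/373; mL=40/89, mR=10340/33197; mL+mR=25260/33197 → advance +1; mR−mL=-4580/33197 → turn -1·90°
n=3: pose=(-2,8,W); sL=5/8, sR=25/58; mL=5/8, mR=55/464; mL+mR=345/464 → advance +1; mR−mL=-235/464 → turn -1·90°
n=4: pose=(-3,8,N); sL=200/397, sR=200/461; mL=200/397, mR=33300/183017; mL+mR=125500/183017 → advance +1; mR−mL=-58900/183017 → turn -1·90°
n=5: pose=(-3,9,E); sL=100/261, sR=20/37; mL=100/261, mR=3370/9657; mL+mR=7070/9657 → advance +1; mR−mL=-110/3219 → turn -1·90°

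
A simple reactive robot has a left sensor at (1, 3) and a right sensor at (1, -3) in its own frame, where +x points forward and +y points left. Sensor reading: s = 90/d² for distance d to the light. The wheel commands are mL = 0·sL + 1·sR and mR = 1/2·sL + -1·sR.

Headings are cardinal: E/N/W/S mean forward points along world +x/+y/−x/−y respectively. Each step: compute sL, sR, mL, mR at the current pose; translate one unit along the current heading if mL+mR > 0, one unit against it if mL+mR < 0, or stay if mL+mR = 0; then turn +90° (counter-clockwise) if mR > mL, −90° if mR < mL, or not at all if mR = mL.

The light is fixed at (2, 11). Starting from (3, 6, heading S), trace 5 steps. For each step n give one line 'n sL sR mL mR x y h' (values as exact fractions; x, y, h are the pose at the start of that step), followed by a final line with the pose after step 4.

0 45/26 9/4 9/4 -18/13 3 6 S
1 10/9 10 10 -85/9 3 5 W
2 45/17 45/17 45/17 -45/34 2 5 N
3 18 18/13 18/13 99/13 2 6 E
4 9/2 45/16 45/16 -9/16 3 6 N
final 3 7 E

n=0: pose=(3,6,S); sL=45/26, sR=9/4; mL=9/4, mR=-18/13; mL+mR=45/52 → advance +1; mR−mL=-189/52 → turn -1·90°
n=1: pose=(3,5,W); sL=10/9, sR=10; mL=10, mR=-85/9; mL+mR=5/9 → advance +1; mR−mL=-175/9 → turn -1·90°
n=2: pose=(2,5,N); sL=45/17, sR=45/17; mL=45/17, mR=-45/34; mL+mR=45/34 → advance +1; mR−mL=-135/34 → turn -1·90°
n=3: pose=(2,6,E); sL=18, sR=18/13; mL=18/13, mR=99/13; mL+mR=9 → advance +1; mR−mL=81/13 → turn +1·90°
n=4: pose=(3,6,N); sL=9/2, sR=45/16; mL=45/16, mR=-9/16; mL+mR=9/4 → advance +1; mR−mL=-27/8 → turn -1·90°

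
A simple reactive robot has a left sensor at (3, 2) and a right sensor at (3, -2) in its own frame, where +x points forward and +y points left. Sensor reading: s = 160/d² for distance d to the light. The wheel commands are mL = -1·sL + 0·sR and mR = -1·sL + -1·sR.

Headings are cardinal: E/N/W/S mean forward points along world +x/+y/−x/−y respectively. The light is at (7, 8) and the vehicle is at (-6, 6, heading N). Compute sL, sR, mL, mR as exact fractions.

left sensor world pos  = (-8, 9); dL² = 226
right sensor world pos = (-4, 9); dR² = 122
sL = 160/226 = 80/113
sR = 160/122 = 80/61
mL = -1·sL + 0·sR = -80/113
mR = -1·sL + -1·sR = -13920/6893

80/113 80/61 -80/113 -13920/6893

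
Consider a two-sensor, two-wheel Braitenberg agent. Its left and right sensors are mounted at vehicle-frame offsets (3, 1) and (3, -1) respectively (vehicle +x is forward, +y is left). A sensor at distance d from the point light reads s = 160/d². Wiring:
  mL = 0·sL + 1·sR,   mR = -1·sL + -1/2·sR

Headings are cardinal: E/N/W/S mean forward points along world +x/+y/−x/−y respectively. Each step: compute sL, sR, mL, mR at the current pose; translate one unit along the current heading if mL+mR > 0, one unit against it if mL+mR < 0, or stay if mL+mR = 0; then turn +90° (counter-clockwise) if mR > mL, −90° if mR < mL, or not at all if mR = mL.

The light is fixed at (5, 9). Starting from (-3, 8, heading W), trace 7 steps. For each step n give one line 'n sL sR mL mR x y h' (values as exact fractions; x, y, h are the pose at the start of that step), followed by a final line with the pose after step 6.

0 32/25 160/121 160/121 -5872/3025 -3 8 W
1 40/17 4 4 -74/17 -2 8 N
2 160/17 32/5 32/5 -1072/85 -2 7 E
3 80/37 80/53 80/53 -5720/1961 -3 7 S
4 32/25 160/121 160/121 -5872/3025 -3 8 W
5 40/17 4 4 -74/17 -2 8 N
6 160/17 32/5 32/5 -1072/85 -2 7 E
final -3 7 S

n=0: pose=(-3,8,W); sL=32/25, sR=160/121; mL=160/121, mR=-5872/3025; mL+mR=-1872/3025 → advance -1; mR−mL=-9872/3025 → turn -1·90°
n=1: pose=(-2,8,N); sL=40/17, sR=4; mL=4, mR=-74/17; mL+mR=-6/17 → advance -1; mR−mL=-142/17 → turn -1·90°
n=2: pose=(-2,7,E); sL=160/17, sR=32/5; mL=32/5, mR=-1072/85; mL+mR=-528/85 → advance -1; mR−mL=-1616/85 → turn -1·90°
n=3: pose=(-3,7,S); sL=80/37, sR=80/53; mL=80/53, mR=-5720/1961; mL+mR=-2760/1961 → advance -1; mR−mL=-8680/1961 → turn -1·90°
n=4: pose=(-3,8,W); sL=32/25, sR=160/121; mL=160/121, mR=-5872/3025; mL+mR=-1872/3025 → advance -1; mR−mL=-9872/3025 → turn -1·90°
n=5: pose=(-2,8,N); sL=40/17, sR=4; mL=4, mR=-74/17; mL+mR=-6/17 → advance -1; mR−mL=-142/17 → turn -1·90°
n=6: pose=(-2,7,E); sL=160/17, sR=32/5; mL=32/5, mR=-1072/85; mL+mR=-528/85 → advance -1; mR−mL=-1616/85 → turn -1·90°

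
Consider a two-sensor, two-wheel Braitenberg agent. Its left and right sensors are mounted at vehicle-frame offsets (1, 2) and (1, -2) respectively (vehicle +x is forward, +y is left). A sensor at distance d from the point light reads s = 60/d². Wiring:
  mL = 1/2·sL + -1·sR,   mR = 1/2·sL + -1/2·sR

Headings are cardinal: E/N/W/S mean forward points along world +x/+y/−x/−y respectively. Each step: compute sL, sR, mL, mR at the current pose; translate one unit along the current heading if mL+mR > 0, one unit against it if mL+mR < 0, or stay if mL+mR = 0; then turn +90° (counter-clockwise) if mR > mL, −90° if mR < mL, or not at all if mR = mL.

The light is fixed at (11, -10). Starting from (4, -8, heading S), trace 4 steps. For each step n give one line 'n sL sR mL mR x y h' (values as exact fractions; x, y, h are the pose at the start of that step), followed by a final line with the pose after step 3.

n=0: pose=(4,-8,S); sL=30/13, sR=30/41; mL=225/533, mR=420/533; mL+mR=645/533 → advance +1; mR−mL=15/41 → turn +1·90°
n=1: pose=(4,-9,E); sL=4/3, sR=60/37; mL=-106/111, mR=-16/111; mL+mR=-122/111 → advance -1; mR−mL=30/37 → turn +1·90°
n=2: pose=(3,-9,N); sL=15/26, sR=3/2; mL=-63/52, mR=-6/13; mL+mR=-87/52 → advance -1; mR−mL=3/4 → turn +1·90°
n=3: pose=(3,-10,W); sL=12/17, sR=12/17; mL=-6/17, mR=0; mL+mR=-6/17 → advance -1; mR−mL=6/17 → turn +1·90°

0 30/13 30/41 225/533 420/533 4 -8 S
1 4/3 60/37 -106/111 -16/111 4 -9 E
2 15/26 3/2 -63/52 -6/13 3 -9 N
3 12/17 12/17 -6/17 0 3 -10 W
final 4 -10 S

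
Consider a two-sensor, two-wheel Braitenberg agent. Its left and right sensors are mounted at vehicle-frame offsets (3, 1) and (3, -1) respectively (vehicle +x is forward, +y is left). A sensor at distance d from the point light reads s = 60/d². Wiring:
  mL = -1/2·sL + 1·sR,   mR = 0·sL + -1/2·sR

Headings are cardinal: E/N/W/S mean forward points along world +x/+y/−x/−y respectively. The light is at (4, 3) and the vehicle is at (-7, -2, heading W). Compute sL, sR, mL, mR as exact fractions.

15/58 15/53 945/6148 -15/106

left sensor world pos  = (-10, -3); dL² = 232
right sensor world pos = (-10, -1); dR² = 212
sL = 60/232 = 15/58
sR = 60/212 = 15/53
mL = -1/2·sL + 1·sR = 945/6148
mR = 0·sL + -1/2·sR = -15/106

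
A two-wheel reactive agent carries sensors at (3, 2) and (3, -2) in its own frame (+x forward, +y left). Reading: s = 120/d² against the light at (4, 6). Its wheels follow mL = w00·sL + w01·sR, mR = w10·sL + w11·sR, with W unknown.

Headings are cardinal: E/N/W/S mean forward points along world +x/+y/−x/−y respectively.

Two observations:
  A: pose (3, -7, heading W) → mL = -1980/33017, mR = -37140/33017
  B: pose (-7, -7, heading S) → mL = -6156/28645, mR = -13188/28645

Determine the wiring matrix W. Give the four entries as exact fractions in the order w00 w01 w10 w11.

obs A: pose=(3,-7,W) → sL=120/241, sR=120/137, mL=-1980/33017, mR=-37140/33017
obs B: pose=(-7,-7,S) → sL=120/337, sR=24/85, mL=-6156/28645, mR=-13188/28645
sensor matrix S = [[120/241, 120/137], [120/337, 24/85]]; det S = -32403456/189154393
solve [mL_A; mL_B] = S·[w00; w01] and [mR_A; mR_B] = S·[w10; w11]:
  w00 = -1, w01 = 1/2, w10 = -1/2, w11 = -1

-1 1/2 -1/2 -1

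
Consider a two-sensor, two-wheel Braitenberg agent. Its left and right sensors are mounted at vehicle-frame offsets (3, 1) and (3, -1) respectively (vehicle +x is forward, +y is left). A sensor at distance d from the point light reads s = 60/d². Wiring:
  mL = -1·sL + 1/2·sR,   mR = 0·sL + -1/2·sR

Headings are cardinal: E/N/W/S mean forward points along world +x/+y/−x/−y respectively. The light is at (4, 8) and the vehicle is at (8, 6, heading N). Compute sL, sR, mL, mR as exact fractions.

left sensor world pos  = (7, 9); dL² = 10
right sensor world pos = (9, 9); dR² = 26
sL = 60/10 = 6
sR = 60/26 = 30/13
mL = -1·sL + 1/2·sR = -63/13
mR = 0·sL + -1/2·sR = -15/13

6 30/13 -63/13 -15/13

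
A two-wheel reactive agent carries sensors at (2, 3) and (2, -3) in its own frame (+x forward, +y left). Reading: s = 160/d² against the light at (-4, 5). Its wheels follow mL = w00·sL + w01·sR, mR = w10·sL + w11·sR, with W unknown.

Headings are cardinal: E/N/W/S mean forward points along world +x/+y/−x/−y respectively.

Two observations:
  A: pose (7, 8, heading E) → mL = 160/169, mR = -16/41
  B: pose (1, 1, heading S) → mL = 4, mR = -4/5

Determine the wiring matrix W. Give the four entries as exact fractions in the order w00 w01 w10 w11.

0 1 -1/2 0

obs A: pose=(7,8,E) → sL=32/41, sR=160/169, mL=160/169, mR=-16/41
obs B: pose=(1,1,S) → sL=8/5, sR=4, mL=4, mR=-4/5
sensor matrix S = [[32/41, 160/169], [8/5, 4]]; det S = 11136/6929
solve [mL_A; mL_B] = S·[w00; w01] and [mR_A; mR_B] = S·[w10; w11]:
  w00 = 0, w01 = 1, w10 = -1/2, w11 = 0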